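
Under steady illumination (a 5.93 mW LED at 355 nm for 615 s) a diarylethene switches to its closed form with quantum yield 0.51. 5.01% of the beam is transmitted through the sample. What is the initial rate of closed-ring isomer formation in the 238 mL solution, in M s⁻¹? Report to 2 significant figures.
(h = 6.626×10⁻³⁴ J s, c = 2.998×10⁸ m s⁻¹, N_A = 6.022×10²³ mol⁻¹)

Photon energy at 355 nm: hc/λ = (6.626×10⁻³⁴)(2.998×10⁸)/(355×10⁻⁹) = 5.596×10⁻¹⁹ J.
Energy delivered: (5.93 mW)(615 s) = 3.647 J.
Photons incident: 3.647 / 5.596×10⁻¹⁹ = 6.517×10¹⁸, i.e. 6.517×10¹⁸/6.022×10²³ = 1.082×10⁻⁵ mol.
Fraction absorbed: 1 − 5.01/100 = 0.9499.
Photons absorbed: 0.9499 × 1.082×10⁻⁵ = 1.028×10⁻⁵ mol.
Product formed: 0.51 × 1.028×10⁻⁵ = 5.243×10⁻⁶ mol.
Rate: 5.243×10⁻⁶ mol / (615 s × 0.238 L) = 3.6×10⁻⁸ M s⁻¹.

3.6×10⁻⁸ M s⁻¹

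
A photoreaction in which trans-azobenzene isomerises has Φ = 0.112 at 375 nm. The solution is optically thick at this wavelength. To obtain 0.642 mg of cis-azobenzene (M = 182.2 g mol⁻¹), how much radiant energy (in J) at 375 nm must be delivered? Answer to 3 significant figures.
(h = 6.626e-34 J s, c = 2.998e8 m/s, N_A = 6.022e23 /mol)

Product: 0.642 mg / 182.2 g mol⁻¹ = 3.524e-6 mol.
Photons that must be absorbed: 3.524e-6 / 0.112 = 3.146e-5 mol.
Photon energy: hc/λ = 5.297e-19 J; per mole, 3.190e5 J mol⁻¹.
Energy required: 3.146e-5 × 3.190e5 = 10.0 J.

10.0 J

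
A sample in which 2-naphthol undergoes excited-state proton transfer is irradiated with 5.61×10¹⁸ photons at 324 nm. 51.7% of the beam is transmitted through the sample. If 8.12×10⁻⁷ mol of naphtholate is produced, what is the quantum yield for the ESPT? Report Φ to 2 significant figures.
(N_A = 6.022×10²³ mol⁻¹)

Moles of photons: 5.61×10¹⁸ / 6.022×10²³ = 9.316×10⁻⁶ mol.
Fraction absorbed: 1 − 51.7/100 = 0.4830.
Photons absorbed: 0.4830 × 9.316×10⁻⁶ = 4.500×10⁻⁶ mol.
Φ = 8.12×10⁻⁷ mol / 4.500×10⁻⁶ mol photons = 0.18.

Φ = 0.18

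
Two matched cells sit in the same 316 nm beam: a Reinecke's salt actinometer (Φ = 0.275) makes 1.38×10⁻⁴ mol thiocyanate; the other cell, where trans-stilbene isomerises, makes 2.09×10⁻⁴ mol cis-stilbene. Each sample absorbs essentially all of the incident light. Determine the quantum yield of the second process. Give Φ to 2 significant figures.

Photons absorbed by the actinometer: 1.38×10⁻⁴ / 0.275 = 5.018×10⁻⁴ mol.
Φ(unknown) = 2.09×10⁻⁴ / 5.018×10⁻⁴ = 0.42.

Φ = 0.42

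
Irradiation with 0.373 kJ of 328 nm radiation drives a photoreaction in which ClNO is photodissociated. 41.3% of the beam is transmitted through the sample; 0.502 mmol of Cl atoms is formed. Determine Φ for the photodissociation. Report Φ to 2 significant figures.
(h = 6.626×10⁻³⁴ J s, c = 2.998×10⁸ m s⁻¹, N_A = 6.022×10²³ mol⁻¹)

Φ = 0.84

Product: 0.502 mmol = 5.02×10⁻⁴ mol.
Photon energy at 328 nm: hc/λ = (6.626×10⁻³⁴)(2.998×10⁸)/(328×10⁻⁹) = 6.056×10⁻¹⁹ J.
Incident energy: 0.373 kJ = 373 J.
Photons incident: 373 / 6.056×10⁻¹⁹ = 6.159×10²⁰, i.e. 6.159×10²⁰/6.022×10²³ = 0.001023 mol.
Fraction absorbed: 1 − 41.3/100 = 0.5870.
Photons absorbed: 0.5870 × 0.001023 = 6.005×10⁻⁴ mol.
Φ = 5.02×10⁻⁴ mol / 6.005×10⁻⁴ mol photons = 0.84.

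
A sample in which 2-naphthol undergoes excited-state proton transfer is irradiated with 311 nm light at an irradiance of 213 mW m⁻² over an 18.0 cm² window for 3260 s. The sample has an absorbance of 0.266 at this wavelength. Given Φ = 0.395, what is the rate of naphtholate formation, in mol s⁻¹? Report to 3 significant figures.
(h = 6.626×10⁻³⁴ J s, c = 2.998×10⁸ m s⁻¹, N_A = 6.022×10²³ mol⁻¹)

1.80×10⁻¹⁰ mol s⁻¹

Photon energy at 311 nm: hc/λ = (6.626×10⁻³⁴)(2.998×10⁸)/(311×10⁻⁹) = 6.387×10⁻¹⁹ J.
Energy delivered: (213 mW m⁻²)(18.0×10⁻⁴ m²)(3260 s) = 1.250 J.
Photons incident: 1.250 / 6.387×10⁻¹⁹ = 1.957×10¹⁸, i.e. 1.957×10¹⁸/6.022×10²³ = 3.250×10⁻⁶ mol.
Fraction absorbed: 1 − 10^(−0.266) = 0.4580.
Photons absorbed: 0.4580 × 3.250×10⁻⁶ = 1.489×10⁻⁶ mol.
Product formed: 0.395 × 1.489×10⁻⁶ = 5.882×10⁻⁷ mol.
Rate: 5.882×10⁻⁷ / 3260 s = 1.80×10⁻¹⁰ mol s⁻¹.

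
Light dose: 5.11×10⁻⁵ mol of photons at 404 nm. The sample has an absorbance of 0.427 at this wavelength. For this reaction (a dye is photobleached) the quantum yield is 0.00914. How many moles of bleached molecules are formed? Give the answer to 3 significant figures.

2.92×10⁻⁷ mol

Fraction absorbed: 1 − 10^(−0.427) = 0.6259.
Photons absorbed: 0.6259 × 5.11×10⁻⁵ = 3.198×10⁻⁵ mol.
Product: Φ × n_abs = 0.00914 × 3.198×10⁻⁵ = 2.923×10⁻⁷ mol.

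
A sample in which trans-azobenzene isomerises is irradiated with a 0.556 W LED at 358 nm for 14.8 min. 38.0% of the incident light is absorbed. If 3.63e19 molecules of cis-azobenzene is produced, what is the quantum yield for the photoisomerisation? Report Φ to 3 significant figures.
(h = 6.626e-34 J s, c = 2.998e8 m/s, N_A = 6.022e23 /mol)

Φ = 0.107

Product: 3.63e19 / 6.022e23 = 6.028e-5 mol.
Photon energy at 358 nm: hc/λ = (6.626e-34)(2.998e8)/(358e-9) = 5.549e-19 J.
Energy delivered: (0.556 W)(888 s) = 493.7 J.
Photons incident: 493.7 / 5.549e-19 = 8.897e20, i.e. 8.897e20/6.022e23 = 0.001477 mol.
Photons absorbed: 0.380 × 0.001477 = 5.613e-4 mol.
Φ = 6.028e-5 mol / 5.613e-4 mol photons = 0.107.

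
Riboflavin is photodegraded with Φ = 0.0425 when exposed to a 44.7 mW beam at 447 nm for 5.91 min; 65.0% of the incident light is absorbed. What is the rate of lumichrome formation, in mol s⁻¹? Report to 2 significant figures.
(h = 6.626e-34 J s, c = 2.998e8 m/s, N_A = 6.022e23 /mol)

Photon energy at 447 nm: hc/λ = (6.626e-34)(2.998e8)/(447e-9) = 4.444e-19 J.
Energy delivered: (44.7 mW)(354.6 s) = 15.85 J.
Photons incident: 15.85 / 4.444e-19 = 3.567e19, i.e. 3.567e19/6.022e23 = 5.923e-5 mol.
Photons absorbed: 0.650 × 5.923e-5 = 3.850e-5 mol.
Product formed: 0.0425 × 3.850e-5 = 1.636e-6 mol.
Rate: 1.636e-6 / 354.6 s = 4.6e-9 mol s⁻¹.

4.6e-9 mol s⁻¹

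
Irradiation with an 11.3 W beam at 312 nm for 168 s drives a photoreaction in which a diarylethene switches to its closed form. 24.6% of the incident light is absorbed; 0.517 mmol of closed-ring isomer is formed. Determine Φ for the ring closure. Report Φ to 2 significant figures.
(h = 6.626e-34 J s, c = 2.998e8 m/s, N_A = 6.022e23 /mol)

Φ = 0.42

Product: 0.517 mmol = 5.17e-4 mol.
Photon energy at 312 nm: hc/λ = (6.626e-34)(2.998e8)/(312e-9) = 6.367e-19 J.
Energy delivered: (11.3 W)(168 s) = 1898 J.
Photons incident: 1898 / 6.367e-19 = 2.981e21, i.e. 2.981e21/6.022e23 = 0.004950 mol.
Photons absorbed: 0.246 × 0.004950 = 0.001218 mol.
Φ = 5.17e-4 mol / 0.001218 mol photons = 0.42.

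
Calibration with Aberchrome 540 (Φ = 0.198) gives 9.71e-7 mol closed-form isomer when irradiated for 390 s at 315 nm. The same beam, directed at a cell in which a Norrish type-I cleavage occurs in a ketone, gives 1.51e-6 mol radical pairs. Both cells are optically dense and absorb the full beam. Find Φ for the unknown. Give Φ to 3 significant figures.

Φ = 0.308

Photons absorbed by the actinometer: 9.71e-7 / 0.198 = 4.904e-6 mol.
Φ(unknown) = 1.51e-6 / 4.904e-6 = 0.308.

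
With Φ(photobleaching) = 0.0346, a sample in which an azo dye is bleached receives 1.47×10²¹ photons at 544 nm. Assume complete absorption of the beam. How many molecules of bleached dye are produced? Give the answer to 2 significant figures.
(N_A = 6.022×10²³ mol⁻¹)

5.1×10¹⁹ molecules

Moles of photons: 1.47×10²¹ / 6.022×10²³ = 0.002441 mol.
Product: Φ × n_abs = 0.0346 × 0.002441 = 8.446×10⁻⁵ mol.
As a count: 8.446×10⁻⁵ × 6.022×10²³ = 5.1×10¹⁹.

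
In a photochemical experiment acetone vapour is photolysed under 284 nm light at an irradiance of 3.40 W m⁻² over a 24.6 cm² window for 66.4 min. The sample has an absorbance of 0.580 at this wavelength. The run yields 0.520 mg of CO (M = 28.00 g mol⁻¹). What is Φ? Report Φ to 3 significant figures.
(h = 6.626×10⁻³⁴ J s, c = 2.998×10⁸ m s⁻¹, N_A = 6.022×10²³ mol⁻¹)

Product: 0.520 mg / 28.00 g mol⁻¹ = 1.857×10⁻⁵ mol.
Photon energy at 284 nm: hc/λ = (6.626×10⁻³⁴)(2.998×10⁸)/(284×10⁻⁹) = 6.995×10⁻¹⁹ J.
Energy delivered: (3.40 W m⁻²)(24.6×10⁻⁴ m²)(3984 s) = 33.32 J.
Photons incident: 33.32 / 6.995×10⁻¹⁹ = 4.763×10¹⁹, i.e. 4.763×10¹⁹/6.022×10²³ = 7.909×10⁻⁵ mol.
Fraction absorbed: 1 − 10^(−0.580) = 0.7370.
Photons absorbed: 0.7370 × 7.909×10⁻⁵ = 5.829×10⁻⁵ mol.
Φ = 1.857×10⁻⁵ mol / 5.829×10⁻⁵ mol photons = 0.319.

Φ = 0.319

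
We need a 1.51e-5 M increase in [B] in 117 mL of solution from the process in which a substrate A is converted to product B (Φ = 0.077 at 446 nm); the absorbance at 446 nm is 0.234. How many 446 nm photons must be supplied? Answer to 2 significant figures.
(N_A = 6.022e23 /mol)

Product: (1.51e-5 M)(0.117 L) = 1.767e-6 mol.
Photons that must be absorbed: 1.767e-6 / 0.077 = 2.295e-5 mol.
Fraction absorbed: 1 − 10^(−0.234) = 0.4166.
Incident photons needed: 2.295e-5 / 0.4166 = 5.509e-5 mol.
Photon count: 5.509e-5 × 6.022e23 = 3.3e19.

3.3e19 photons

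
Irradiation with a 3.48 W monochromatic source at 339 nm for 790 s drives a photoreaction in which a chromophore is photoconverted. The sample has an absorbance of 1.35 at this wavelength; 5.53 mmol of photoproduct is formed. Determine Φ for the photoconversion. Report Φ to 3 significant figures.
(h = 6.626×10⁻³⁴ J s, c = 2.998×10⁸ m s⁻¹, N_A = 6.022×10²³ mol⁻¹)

Φ = 0.743

Product: 5.53 mmol = 0.00553 mol.
Photon energy at 339 nm: hc/λ = (6.626×10⁻³⁴)(2.998×10⁸)/(339×10⁻⁹) = 5.860×10⁻¹⁹ J.
Energy delivered: (3.48 W)(790 s) = 2749 J.
Photons incident: 2749 / 5.860×10⁻¹⁹ = 4.691×10²¹, i.e. 4.691×10²¹/6.022×10²³ = 0.007790 mol.
Fraction absorbed: 1 − 10^(−1.35) = 0.9553.
Photons absorbed: 0.9553 × 0.007790 = 0.007442 mol.
Φ = 0.00553 mol / 0.007442 mol photons = 0.743.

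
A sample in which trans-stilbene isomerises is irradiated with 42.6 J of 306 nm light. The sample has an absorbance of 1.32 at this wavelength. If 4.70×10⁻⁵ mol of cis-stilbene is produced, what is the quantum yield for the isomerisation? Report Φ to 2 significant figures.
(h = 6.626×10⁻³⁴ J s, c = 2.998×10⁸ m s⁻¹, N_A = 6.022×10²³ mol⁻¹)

Φ = 0.45

Photon energy at 306 nm: hc/λ = (6.626×10⁻³⁴)(2.998×10⁸)/(306×10⁻⁹) = 6.492×10⁻¹⁹ J.
Photons incident: 42.6 / 6.492×10⁻¹⁹ = 6.562×10¹⁹, i.e. 6.562×10¹⁹/6.022×10²³ = 1.090×10⁻⁴ mol.
Fraction absorbed: 1 − 10^(−1.32) = 0.9521.
Photons absorbed: 0.9521 × 1.090×10⁻⁴ = 1.038×10⁻⁴ mol.
Φ = 4.70×10⁻⁵ mol / 1.038×10⁻⁴ mol photons = 0.45.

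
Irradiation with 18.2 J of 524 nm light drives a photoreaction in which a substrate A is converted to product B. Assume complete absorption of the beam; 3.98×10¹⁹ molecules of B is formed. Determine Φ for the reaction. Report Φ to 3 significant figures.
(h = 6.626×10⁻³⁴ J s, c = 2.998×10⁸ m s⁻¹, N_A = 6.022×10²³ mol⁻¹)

Product: 3.98×10¹⁹ / 6.022×10²³ = 6.609×10⁻⁵ mol.
Photon energy at 524 nm: hc/λ = (6.626×10⁻³⁴)(2.998×10⁸)/(524×10⁻⁹) = 3.791×10⁻¹⁹ J.
Photons incident: 18.2 / 3.791×10⁻¹⁹ = 4.801×10¹⁹, i.e. 4.801×10¹⁹/6.022×10²³ = 7.972×10⁻⁵ mol.
Φ = 6.609×10⁻⁵ mol / 7.972×10⁻⁵ mol photons = 0.829.

Φ = 0.829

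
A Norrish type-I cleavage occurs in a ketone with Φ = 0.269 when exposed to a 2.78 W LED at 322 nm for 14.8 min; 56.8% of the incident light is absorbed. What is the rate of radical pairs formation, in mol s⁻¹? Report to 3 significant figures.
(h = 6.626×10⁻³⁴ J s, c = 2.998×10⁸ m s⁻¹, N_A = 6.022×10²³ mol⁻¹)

1.14×10⁻⁶ mol s⁻¹

Photon energy at 322 nm: hc/λ = (6.626×10⁻³⁴)(2.998×10⁸)/(322×10⁻⁹) = 6.169×10⁻¹⁹ J.
Energy delivered: (2.78 W)(888 s) = 2469 J.
Photons incident: 2469 / 6.169×10⁻¹⁹ = 4.002×10²¹, i.e. 4.002×10²¹/6.022×10²³ = 0.006646 mol.
Photons absorbed: 0.568 × 0.006646 = 0.003775 mol.
Product formed: 0.269 × 0.003775 = 0.001015 mol.
Rate: 0.001015 / 888 s = 1.14×10⁻⁶ mol s⁻¹.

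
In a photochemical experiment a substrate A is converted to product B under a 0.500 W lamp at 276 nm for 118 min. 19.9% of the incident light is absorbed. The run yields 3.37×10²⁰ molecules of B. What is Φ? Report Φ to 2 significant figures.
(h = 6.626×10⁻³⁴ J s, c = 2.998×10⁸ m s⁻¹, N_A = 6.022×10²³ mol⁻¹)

Product: 3.37×10²⁰ / 6.022×10²³ = 5.596×10⁻⁴ mol.
Photon energy at 276 nm: hc/λ = (6.626×10⁻³⁴)(2.998×10⁸)/(276×10⁻⁹) = 7.197×10⁻¹⁹ J.
Energy delivered: (0.500 W)(7080 s) = 3540 J.
Photons incident: 3540 / 7.197×10⁻¹⁹ = 4.919×10²¹, i.e. 4.919×10²¹/6.022×10²³ = 0.008168 mol.
Photons absorbed: 0.199 × 0.008168 = 0.001625 mol.
Φ = 5.596×10⁻⁴ mol / 0.001625 mol photons = 0.34.

Φ = 0.34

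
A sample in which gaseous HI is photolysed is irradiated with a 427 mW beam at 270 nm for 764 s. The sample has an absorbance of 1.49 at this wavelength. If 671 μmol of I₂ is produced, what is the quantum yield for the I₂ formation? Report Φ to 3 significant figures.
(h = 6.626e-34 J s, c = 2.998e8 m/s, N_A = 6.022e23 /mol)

Product: 671 μmol = 6.71e-4 mol.
Photon energy at 270 nm: hc/λ = (6.626e-34)(2.998e8)/(270e-9) = 7.357e-19 J.
Energy delivered: (427 mW)(764 s) = 326.2 J.
Photons incident: 326.2 / 7.357e-19 = 4.434e20, i.e. 4.434e20/6.022e23 = 7.363e-4 mol.
Fraction absorbed: 1 − 10^(−1.49) = 0.9676.
Photons absorbed: 0.9676 × 7.363e-4 = 7.124e-4 mol.
Φ = 6.71e-4 mol / 7.124e-4 mol photons = 0.942.

Φ = 0.942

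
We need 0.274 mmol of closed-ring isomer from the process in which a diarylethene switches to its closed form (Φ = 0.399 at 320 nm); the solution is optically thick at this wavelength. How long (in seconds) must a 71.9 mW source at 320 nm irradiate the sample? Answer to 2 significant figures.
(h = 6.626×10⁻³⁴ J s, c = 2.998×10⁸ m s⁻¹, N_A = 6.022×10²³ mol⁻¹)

Product: 0.274 mmol = 2.74×10⁻⁴ mol.
Photons that must be absorbed: 2.74×10⁻⁴ / 0.399 = 6.867×10⁻⁴ mol.
Photon energy: hc/λ = 6.208×10⁻¹⁹ J; per mole, 3.738×10⁵ J mol⁻¹.
Energy required: 6.867×10⁻⁴ × 3.738×10⁵ = 256.7 J.
Time: 256.7 J / 0.0719 W = 3600 s.

t ≈ 3600 s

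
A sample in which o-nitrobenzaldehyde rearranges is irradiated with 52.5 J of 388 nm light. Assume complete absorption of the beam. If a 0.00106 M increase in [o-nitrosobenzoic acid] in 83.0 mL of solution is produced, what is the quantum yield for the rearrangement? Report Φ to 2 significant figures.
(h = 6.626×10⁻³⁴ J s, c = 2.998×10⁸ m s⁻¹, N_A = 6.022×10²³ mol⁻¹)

Φ = 0.52

Product: (0.00106 M)(0.083 L) = 8.798×10⁻⁵ mol.
Photon energy at 388 nm: hc/λ = (6.626×10⁻³⁴)(2.998×10⁸)/(388×10⁻⁹) = 5.120×10⁻¹⁹ J.
Photons incident: 52.5 / 5.120×10⁻¹⁹ = 1.025×10²⁰, i.e. 1.025×10²⁰/6.022×10²³ = 1.702×10⁻⁴ mol.
Φ = 8.798×10⁻⁵ mol / 1.702×10⁻⁴ mol photons = 0.52.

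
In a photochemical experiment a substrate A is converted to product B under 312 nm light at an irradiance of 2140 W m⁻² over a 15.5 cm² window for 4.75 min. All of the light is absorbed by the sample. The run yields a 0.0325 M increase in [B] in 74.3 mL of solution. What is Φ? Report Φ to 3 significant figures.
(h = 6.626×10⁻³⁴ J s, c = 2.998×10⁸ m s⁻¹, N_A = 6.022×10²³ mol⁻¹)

Φ = 0.979

Product: (0.0325 M)(0.0743 L) = 0.002415 mol.
Photon energy at 312 nm: hc/λ = (6.626×10⁻³⁴)(2.998×10⁸)/(312×10⁻⁹) = 6.367×10⁻¹⁹ J.
Energy delivered: (2140 W m⁻²)(15.5×10⁻⁴ m²)(285 s) = 945.3 J.
Photons incident: 945.3 / 6.367×10⁻¹⁹ = 1.485×10²¹, i.e. 1.485×10²¹/6.022×10²³ = 0.002466 mol.
Φ = 0.002415 mol / 0.002466 mol photons = 0.979.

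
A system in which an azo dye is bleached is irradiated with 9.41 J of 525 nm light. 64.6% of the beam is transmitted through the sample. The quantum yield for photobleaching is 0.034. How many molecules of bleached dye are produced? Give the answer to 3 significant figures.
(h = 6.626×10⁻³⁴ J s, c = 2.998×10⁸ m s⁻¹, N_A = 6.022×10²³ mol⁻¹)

2.99×10¹⁷ molecules

Photon energy at 525 nm: hc/λ = (6.626×10⁻³⁴)(2.998×10⁸)/(525×10⁻⁹) = 3.784×10⁻¹⁹ J.
Photons incident: 9.41 / 3.784×10⁻¹⁹ = 2.487×10¹⁹, i.e. 2.487×10¹⁹/6.022×10²³ = 4.130×10⁻⁵ mol.
Fraction absorbed: 1 − 64.6/100 = 0.3540.
Photons absorbed: 0.3540 × 4.130×10⁻⁵ = 1.462×10⁻⁵ mol.
Product: Φ × n_abs = 0.034 × 1.462×10⁻⁵ = 4.971×10⁻⁷ mol.
As a count: 4.971×10⁻⁷ × 6.022×10²³ = 2.99×10¹⁷.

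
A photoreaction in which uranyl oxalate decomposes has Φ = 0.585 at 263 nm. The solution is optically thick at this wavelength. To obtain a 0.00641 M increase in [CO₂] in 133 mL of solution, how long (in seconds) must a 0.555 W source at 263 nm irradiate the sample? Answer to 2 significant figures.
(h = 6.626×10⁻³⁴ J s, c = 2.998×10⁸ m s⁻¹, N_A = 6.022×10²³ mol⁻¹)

Product: (0.00641 M)(0.133 L) = 8.525×10⁻⁴ mol.
Photons that must be absorbed: 8.525×10⁻⁴ / 0.585 = 0.001457 mol.
Photon energy: hc/λ = 7.553×10⁻¹⁹ J; per mole, 4.548×10⁵ J mol⁻¹.
Energy required: 0.001457 × 4.548×10⁵ = 662.6 J.
Time: 662.6 J / 0.555 W = 1200 s.

t ≈ 1200 s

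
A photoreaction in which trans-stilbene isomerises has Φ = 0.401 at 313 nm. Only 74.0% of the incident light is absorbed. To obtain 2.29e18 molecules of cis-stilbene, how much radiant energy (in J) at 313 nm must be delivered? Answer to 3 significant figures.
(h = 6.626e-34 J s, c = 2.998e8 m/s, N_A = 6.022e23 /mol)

Product: 2.29e18 / 6.022e23 = 3.803e-6 mol.
Photons that must be absorbed: 3.803e-6 / 0.401 = 9.484e-6 mol.
Incident photons needed: 9.484e-6 / 0.740 = 1.282e-5 mol.
Photon energy: hc/λ = 6.347e-19 J; per mole, 3.822e5 J mol⁻¹.
Energy required: 1.282e-5 × 3.822e5 = 4.90 J.

4.90 J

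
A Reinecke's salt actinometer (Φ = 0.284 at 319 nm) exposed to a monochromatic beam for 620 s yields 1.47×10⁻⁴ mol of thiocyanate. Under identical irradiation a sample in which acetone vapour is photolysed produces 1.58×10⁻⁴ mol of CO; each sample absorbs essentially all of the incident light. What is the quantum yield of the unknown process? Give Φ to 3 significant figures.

Φ = 0.305

Photons absorbed by the actinometer: 1.47×10⁻⁴ / 0.284 = 5.176×10⁻⁴ mol.
Φ(unknown) = 1.58×10⁻⁴ / 5.176×10⁻⁴ = 0.305.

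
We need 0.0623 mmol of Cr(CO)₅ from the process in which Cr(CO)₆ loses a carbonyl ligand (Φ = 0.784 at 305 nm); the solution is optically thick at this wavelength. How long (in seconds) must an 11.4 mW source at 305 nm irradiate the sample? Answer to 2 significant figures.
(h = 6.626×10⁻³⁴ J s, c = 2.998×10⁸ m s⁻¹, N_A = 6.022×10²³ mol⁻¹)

t ≈ 2700 s

Product: 0.0623 mmol = 6.23×10⁻⁵ mol.
Photons that must be absorbed: 6.23×10⁻⁵ / 0.784 = 7.946×10⁻⁵ mol.
Photon energy: hc/λ = 6.513×10⁻¹⁹ J; per mole, 3.922×10⁵ J mol⁻¹.
Energy required: 7.946×10⁻⁵ × 3.922×10⁵ = 31.16 J.
Time: 31.16 J / 0.0114 W = 2700 s.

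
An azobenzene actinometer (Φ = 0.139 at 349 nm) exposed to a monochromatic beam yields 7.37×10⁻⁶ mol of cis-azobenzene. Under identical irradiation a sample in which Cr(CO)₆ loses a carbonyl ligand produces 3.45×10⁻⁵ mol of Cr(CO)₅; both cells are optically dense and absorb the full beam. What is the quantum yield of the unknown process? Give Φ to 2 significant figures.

Photons absorbed by the actinometer: 7.37×10⁻⁶ / 0.139 = 5.302×10⁻⁵ mol.
Φ(unknown) = 3.45×10⁻⁵ / 5.302×10⁻⁵ = 0.65.

Φ = 0.65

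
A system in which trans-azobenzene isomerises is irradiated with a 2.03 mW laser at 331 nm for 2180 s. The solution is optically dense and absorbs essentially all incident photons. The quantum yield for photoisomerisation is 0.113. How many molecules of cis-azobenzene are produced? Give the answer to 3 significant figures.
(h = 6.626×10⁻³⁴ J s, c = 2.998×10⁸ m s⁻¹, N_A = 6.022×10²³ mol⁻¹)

Photon energy at 331 nm: hc/λ = (6.626×10⁻³⁴)(2.998×10⁸)/(331×10⁻⁹) = 6.001×10⁻¹⁹ J.
Energy delivered: (2.03 mW)(2180 s) = 4.425 J.
Photons incident: 4.425 / 6.001×10⁻¹⁹ = 7.374×10¹⁸, i.e. 7.374×10¹⁸/6.022×10²³ = 1.225×10⁻⁵ mol.
Product: Φ × n_abs = 0.113 × 1.225×10⁻⁵ = 1.384×10⁻⁶ mol.
As a count: 1.384×10⁻⁶ × 6.022×10²³ = 8.33×10¹⁷.

8.33×10¹⁷ molecules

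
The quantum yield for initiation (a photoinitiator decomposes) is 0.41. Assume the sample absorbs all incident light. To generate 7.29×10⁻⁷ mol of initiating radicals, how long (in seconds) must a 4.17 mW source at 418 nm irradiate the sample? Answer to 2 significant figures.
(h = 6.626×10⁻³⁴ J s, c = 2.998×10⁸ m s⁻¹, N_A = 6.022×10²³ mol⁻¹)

t ≈ 120 s

Photons that must be absorbed: 7.29×10⁻⁷ / 0.41 = 1.778×10⁻⁶ mol.
Photon energy: hc/λ = 4.752×10⁻¹⁹ J; per mole, 2.862×10⁵ J mol⁻¹.
Energy required: 1.778×10⁻⁶ × 2.862×10⁵ = 0.5089 J.
Time: 0.5089 J / 0.00417 W = 120 s.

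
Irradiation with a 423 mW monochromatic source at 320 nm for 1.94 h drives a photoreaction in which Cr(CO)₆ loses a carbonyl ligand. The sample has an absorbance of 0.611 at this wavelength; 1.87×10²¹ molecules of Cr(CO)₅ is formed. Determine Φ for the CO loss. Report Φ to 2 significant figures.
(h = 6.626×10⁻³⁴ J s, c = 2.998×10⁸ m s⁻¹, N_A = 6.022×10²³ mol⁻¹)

Product: 1.87×10²¹ / 6.022×10²³ = 0.003105 mol.
Photon energy at 320 nm: hc/λ = (6.626×10⁻³⁴)(2.998×10⁸)/(320×10⁻⁹) = 6.208×10⁻¹⁹ J.
Energy delivered: (423 mW)(6984 s) = 2954 J.
Photons incident: 2954 / 6.208×10⁻¹⁹ = 4.758×10²¹, i.e. 4.758×10²¹/6.022×10²³ = 0.007901 mol.
Fraction absorbed: 1 − 10^(−0.611) = 0.7551.
Photons absorbed: 0.7551 × 0.007901 = 0.005966 mol.
Φ = 0.003105 mol / 0.005966 mol photons = 0.52.

Φ = 0.52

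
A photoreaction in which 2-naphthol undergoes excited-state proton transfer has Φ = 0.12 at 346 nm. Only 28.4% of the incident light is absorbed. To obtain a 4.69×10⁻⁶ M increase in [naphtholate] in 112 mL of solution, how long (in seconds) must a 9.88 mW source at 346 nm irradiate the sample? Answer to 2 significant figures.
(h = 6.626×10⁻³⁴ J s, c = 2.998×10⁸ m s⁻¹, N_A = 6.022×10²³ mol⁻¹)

Product: (4.69×10⁻⁶ M)(0.112 L) = 5.253×10⁻⁷ mol.
Photons that must be absorbed: 5.253×10⁻⁷ / 0.12 = 4.378×10⁻⁶ mol.
Incident photons needed: 4.378×10⁻⁶ / 0.284 = 1.542×10⁻⁵ mol.
Photon energy: hc/λ = 5.741×10⁻¹⁹ J; per mole, 3.457×10⁵ J mol⁻¹.
Energy required: 1.542×10⁻⁵ × 3.457×10⁵ = 5.331 J.
Time: 5.331 J / 0.00988 W = 540 s.

t ≈ 540 s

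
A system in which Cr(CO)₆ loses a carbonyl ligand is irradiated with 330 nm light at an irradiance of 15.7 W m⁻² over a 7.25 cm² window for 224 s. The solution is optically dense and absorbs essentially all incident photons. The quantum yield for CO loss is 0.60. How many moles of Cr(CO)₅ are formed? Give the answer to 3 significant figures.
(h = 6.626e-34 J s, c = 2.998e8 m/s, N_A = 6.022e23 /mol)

4.22e-6 mol

Photon energy at 330 nm: hc/λ = (6.626e-34)(2.998e8)/(330e-9) = 6.020e-19 J.
Energy delivered: (15.7 W m⁻²)(7.25e-4 m²)(224 s) = 2.550 J.
Photons incident: 2.550 / 6.020e-19 = 4.236e18, i.e. 4.236e18/6.022e23 = 7.034e-6 mol.
Product: Φ × n_abs = 0.60 × 7.034e-6 = 4.220e-6 mol.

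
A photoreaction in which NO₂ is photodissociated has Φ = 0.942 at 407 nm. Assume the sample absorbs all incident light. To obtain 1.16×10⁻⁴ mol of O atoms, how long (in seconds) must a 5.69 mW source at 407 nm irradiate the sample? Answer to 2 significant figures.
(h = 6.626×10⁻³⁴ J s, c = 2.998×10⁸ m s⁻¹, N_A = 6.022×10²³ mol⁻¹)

Photons that must be absorbed: 1.16×10⁻⁴ / 0.942 = 1.231×10⁻⁴ mol.
Photon energy: hc/λ = 4.881×10⁻¹⁹ J; per mole, 2.939×10⁵ J mol⁻¹.
Energy required: 1.231×10⁻⁴ × 2.939×10⁵ = 36.18 J.
Time: 36.18 J / 0.00569 W = 6400 s.

t ≈ 6400 s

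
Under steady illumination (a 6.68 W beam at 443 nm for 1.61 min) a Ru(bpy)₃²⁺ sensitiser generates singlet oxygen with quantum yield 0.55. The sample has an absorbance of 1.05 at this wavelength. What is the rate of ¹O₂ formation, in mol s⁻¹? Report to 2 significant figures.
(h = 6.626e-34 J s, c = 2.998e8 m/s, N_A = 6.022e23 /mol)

1.2e-5 mol s⁻¹

Photon energy at 443 nm: hc/λ = (6.626e-34)(2.998e8)/(443e-9) = 4.484e-19 J.
Energy delivered: (6.68 W)(96.6 s) = 645.3 J.
Photons incident: 645.3 / 4.484e-19 = 1.439e21, i.e. 1.439e21/6.022e23 = 0.002390 mol.
Fraction absorbed: 1 − 10^(−1.05) = 0.9109.
Photons absorbed: 0.9109 × 0.002390 = 0.002177 mol.
Product formed: 0.55 × 0.002177 = 0.001197 mol.
Rate: 0.001197 / 96.6 s = 1.2e-5 mol s⁻¹.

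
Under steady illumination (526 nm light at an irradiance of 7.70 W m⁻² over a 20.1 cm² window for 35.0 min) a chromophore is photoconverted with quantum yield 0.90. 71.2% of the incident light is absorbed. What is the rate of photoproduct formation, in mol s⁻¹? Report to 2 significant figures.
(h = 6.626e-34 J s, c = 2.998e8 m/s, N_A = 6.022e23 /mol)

4.4e-8 mol s⁻¹

Photon energy at 526 nm: hc/λ = (6.626e-34)(2.998e8)/(526e-9) = 3.777e-19 J.
Energy delivered: (7.70 W m⁻²)(20.1e-4 m²)(2100 s) = 32.50 J.
Photons incident: 32.50 / 3.777e-19 = 8.605e19, i.e. 8.605e19/6.022e23 = 1.429e-4 mol.
Photons absorbed: 0.712 × 1.429e-4 = 1.017e-4 mol.
Product formed: 0.90 × 1.017e-4 = 9.153e-5 mol.
Rate: 9.153e-5 / 2100 s = 4.4e-8 mol s⁻¹.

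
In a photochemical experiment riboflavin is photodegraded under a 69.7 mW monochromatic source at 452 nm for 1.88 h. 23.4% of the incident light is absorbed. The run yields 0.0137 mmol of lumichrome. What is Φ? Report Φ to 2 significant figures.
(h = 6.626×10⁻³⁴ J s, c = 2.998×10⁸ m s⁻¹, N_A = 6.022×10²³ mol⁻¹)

Product: 0.0137 mmol = 1.37×10⁻⁵ mol.
Photon energy at 452 nm: hc/λ = (6.626×10⁻³⁴)(2.998×10⁸)/(452×10⁻⁹) = 4.395×10⁻¹⁹ J.
Energy delivered: (69.7 mW)(6768 s) = 471.7 J.
Photons incident: 471.7 / 4.395×10⁻¹⁹ = 1.073×10²¹, i.e. 1.073×10²¹/6.022×10²³ = 0.001782 mol.
Photons absorbed: 0.234 × 0.001782 = 4.170×10⁻⁴ mol.
Φ = 1.37×10⁻⁵ mol / 4.170×10⁻⁴ mol photons = 0.033.

Φ = 0.033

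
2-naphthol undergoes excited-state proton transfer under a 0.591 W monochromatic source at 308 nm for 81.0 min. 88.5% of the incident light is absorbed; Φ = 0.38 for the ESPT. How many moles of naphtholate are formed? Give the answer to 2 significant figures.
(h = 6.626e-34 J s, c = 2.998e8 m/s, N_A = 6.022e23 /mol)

0.0025 mol

Photon energy at 308 nm: hc/λ = (6.626e-34)(2.998e8)/(308e-9) = 6.450e-19 J.
Energy delivered: (0.591 W)(4860 s) = 2872 J.
Photons incident: 2872 / 6.450e-19 = 4.453e21, i.e. 4.453e21/6.022e23 = 0.007395 mol.
Photons absorbed: 0.885 × 0.007395 = 0.006545 mol.
Product: Φ × n_abs = 0.38 × 0.006545 = 0.002487 mol.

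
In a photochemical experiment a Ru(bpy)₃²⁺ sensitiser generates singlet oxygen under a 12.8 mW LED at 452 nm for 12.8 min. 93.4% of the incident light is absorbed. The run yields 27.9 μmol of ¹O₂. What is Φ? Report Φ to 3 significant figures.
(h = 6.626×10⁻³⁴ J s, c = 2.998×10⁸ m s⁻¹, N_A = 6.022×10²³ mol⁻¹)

Φ = 0.804

Product: 27.9 μmol = 2.79×10⁻⁵ mol.
Photon energy at 452 nm: hc/λ = (6.626×10⁻³⁴)(2.998×10⁸)/(452×10⁻⁹) = 4.395×10⁻¹⁹ J.
Energy delivered: (12.8 mW)(768 s) = 9.830 J.
Photons incident: 9.830 / 4.395×10⁻¹⁹ = 2.237×10¹⁹, i.e. 2.237×10¹⁹/6.022×10²³ = 3.715×10⁻⁵ mol.
Photons absorbed: 0.934 × 3.715×10⁻⁵ = 3.470×10⁻⁵ mol.
Φ = 2.79×10⁻⁵ mol / 3.470×10⁻⁵ mol photons = 0.804.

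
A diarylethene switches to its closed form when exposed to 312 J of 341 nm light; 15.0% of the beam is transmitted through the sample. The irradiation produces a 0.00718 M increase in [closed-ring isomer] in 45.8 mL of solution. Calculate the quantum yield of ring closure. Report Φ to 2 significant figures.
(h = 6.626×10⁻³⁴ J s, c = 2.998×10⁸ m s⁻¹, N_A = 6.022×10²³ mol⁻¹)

Φ = 0.43

Product: (0.00718 M)(0.0458 L) = 3.288×10⁻⁴ mol.
Photon energy at 341 nm: hc/λ = (6.626×10⁻³⁴)(2.998×10⁸)/(341×10⁻⁹) = 5.825×10⁻¹⁹ J.
Photons incident: 312 / 5.825×10⁻¹⁹ = 5.356×10²⁰, i.e. 5.356×10²⁰/6.022×10²³ = 8.894×10⁻⁴ mol.
Fraction absorbed: 1 − 15.0/100 = 0.8500.
Photons absorbed: 0.8500 × 8.894×10⁻⁴ = 7.560×10⁻⁴ mol.
Φ = 3.288×10⁻⁴ mol / 7.560×10⁻⁴ mol photons = 0.43.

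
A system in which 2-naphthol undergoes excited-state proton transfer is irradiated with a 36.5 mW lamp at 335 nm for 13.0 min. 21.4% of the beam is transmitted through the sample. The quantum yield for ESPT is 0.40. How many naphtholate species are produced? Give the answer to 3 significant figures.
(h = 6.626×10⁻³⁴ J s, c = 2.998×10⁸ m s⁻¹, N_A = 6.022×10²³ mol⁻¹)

Photon energy at 335 nm: hc/λ = (6.626×10⁻³⁴)(2.998×10⁸)/(335×10⁻⁹) = 5.930×10⁻¹⁹ J.
Energy delivered: (36.5 mW)(780 s) = 28.47 J.
Photons incident: 28.47 / 5.930×10⁻¹⁹ = 4.801×10¹⁹, i.e. 4.801×10¹⁹/6.022×10²³ = 7.972×10⁻⁵ mol.
Fraction absorbed: 1 − 21.4/100 = 0.7860.
Photons absorbed: 0.7860 × 7.972×10⁻⁵ = 6.266×10⁻⁵ mol.
Product: Φ × n_abs = 0.40 × 6.266×10⁻⁵ = 2.506×10⁻⁵ mol.
As a count: 2.506×10⁻⁵ × 6.022×10²³ = 1.51×10¹⁹.

1.51×10¹⁹ species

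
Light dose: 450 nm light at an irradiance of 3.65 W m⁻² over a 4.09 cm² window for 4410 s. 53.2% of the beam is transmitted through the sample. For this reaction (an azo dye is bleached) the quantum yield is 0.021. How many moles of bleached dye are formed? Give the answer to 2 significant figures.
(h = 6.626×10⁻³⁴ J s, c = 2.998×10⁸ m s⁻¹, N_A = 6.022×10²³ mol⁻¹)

2.4×10⁻⁷ mol

Photon energy at 450 nm: hc/λ = (6.626×10⁻³⁴)(2.998×10⁸)/(450×10⁻⁹) = 4.414×10⁻¹⁹ J.
Energy delivered: (3.65 W m⁻²)(4.09×10⁻⁴ m²)(4410 s) = 6.583 J.
Photons incident: 6.583 / 4.414×10⁻¹⁹ = 1.491×10¹⁹, i.e. 1.491×10¹⁹/6.022×10²³ = 2.476×10⁻⁵ mol.
Fraction absorbed: 1 − 53.2/100 = 0.4680.
Photons absorbed: 0.4680 × 2.476×10⁻⁵ = 1.159×10⁻⁵ mol.
Product: Φ × n_abs = 0.021 × 1.159×10⁻⁵ = 2.434×10⁻⁷ mol.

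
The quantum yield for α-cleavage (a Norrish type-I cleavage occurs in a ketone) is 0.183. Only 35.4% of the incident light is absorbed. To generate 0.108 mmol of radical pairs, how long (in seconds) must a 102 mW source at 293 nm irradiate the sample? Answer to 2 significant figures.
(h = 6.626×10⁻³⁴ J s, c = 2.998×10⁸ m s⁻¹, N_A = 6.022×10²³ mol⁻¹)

t ≈ 6700 s

Product: 0.108 mmol = 1.08×10⁻⁴ mol.
Photons that must be absorbed: 1.08×10⁻⁴ / 0.183 = 5.902×10⁻⁴ mol.
Incident photons needed: 5.902×10⁻⁴ / 0.354 = 0.001667 mol.
Photon energy: hc/λ = 6.780×10⁻¹⁹ J; per mole, 4.083×10⁵ J mol⁻¹.
Energy required: 0.001667 × 4.083×10⁵ = 680.6 J.
Time: 680.6 J / 0.102 W = 6700 s.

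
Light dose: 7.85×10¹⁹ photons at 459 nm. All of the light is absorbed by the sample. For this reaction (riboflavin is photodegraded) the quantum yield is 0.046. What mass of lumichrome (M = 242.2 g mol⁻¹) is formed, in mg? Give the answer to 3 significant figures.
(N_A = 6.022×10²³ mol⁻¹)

1.45 mg

Moles of photons: 7.85×10¹⁹ / 6.022×10²³ = 1.304×10⁻⁴ mol.
Product: Φ × n_abs = 0.046 × 1.304×10⁻⁴ = 5.998×10⁻⁶ mol.
Mass: 5.998×10⁻⁶ × 242.2 = 0.001453 g = 1.45 mg.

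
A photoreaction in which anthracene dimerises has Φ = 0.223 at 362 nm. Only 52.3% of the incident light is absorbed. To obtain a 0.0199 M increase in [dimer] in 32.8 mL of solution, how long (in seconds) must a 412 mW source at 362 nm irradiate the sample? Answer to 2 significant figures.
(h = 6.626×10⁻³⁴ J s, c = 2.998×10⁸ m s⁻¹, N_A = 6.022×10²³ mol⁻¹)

t ≈ 4500 s

Product: (0.0199 M)(0.0328 L) = 6.527×10⁻⁴ mol.
Photons that must be absorbed: 6.527×10⁻⁴ / 0.223 = 0.002927 mol.
Incident photons needed: 0.002927 / 0.523 = 0.005597 mol.
Photon energy: hc/λ = 5.487×10⁻¹⁹ J; per mole, 3.304×10⁵ J mol⁻¹.
Energy required: 0.005597 × 3.304×10⁵ = 1849 J.
Time: 1849 J / 0.412 W = 4500 s.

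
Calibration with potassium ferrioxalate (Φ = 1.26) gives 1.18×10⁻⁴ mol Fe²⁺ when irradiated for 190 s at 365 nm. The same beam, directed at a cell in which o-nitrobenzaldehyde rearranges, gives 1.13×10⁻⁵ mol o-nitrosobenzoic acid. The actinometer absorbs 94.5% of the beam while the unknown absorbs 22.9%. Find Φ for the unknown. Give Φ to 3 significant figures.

Photons absorbed by the actinometer: 1.18×10⁻⁴ / 1.26 = 9.365×10⁻⁵ mol.
Incident flux: 9.365×10⁻⁵ / 0.945 = 9.910×10⁻⁵ einstein.
Absorbed by unknown: 0.229 × 9.910×10⁻⁵ = 2.269×10⁻⁵ mol.
Φ(unknown) = 1.13×10⁻⁵ / 2.269×10⁻⁵ = 0.498.

Φ = 0.498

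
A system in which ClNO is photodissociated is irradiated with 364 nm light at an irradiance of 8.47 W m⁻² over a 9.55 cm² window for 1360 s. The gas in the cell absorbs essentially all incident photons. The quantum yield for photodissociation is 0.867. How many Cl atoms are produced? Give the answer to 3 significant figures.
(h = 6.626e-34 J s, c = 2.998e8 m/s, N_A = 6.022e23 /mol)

Photon energy at 364 nm: hc/λ = (6.626e-34)(2.998e8)/(364e-9) = 5.457e-19 J.
Energy delivered: (8.47 W m⁻²)(9.55e-4 m²)(1360 s) = 11.00 J.
Photons incident: 11.00 / 5.457e-19 = 2.016e19, i.e. 2.016e19/6.022e23 = 3.348e-5 mol.
Product: Φ × n_abs = 0.867 × 3.348e-5 = 2.903e-5 mol.
As a count: 2.903e-5 × 6.022e23 = 1.75e19.

1.75e19 atoms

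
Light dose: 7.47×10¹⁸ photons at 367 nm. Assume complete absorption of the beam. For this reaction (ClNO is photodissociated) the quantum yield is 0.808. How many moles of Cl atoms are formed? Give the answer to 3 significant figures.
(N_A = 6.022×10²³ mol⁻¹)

Moles of photons: 7.47×10¹⁸ / 6.022×10²³ = 1.240×10⁻⁵ mol.
Product: Φ × n_abs = 0.808 × 1.240×10⁻⁵ = 1.002×10⁻⁵ mol.

1.00×10⁻⁵ mol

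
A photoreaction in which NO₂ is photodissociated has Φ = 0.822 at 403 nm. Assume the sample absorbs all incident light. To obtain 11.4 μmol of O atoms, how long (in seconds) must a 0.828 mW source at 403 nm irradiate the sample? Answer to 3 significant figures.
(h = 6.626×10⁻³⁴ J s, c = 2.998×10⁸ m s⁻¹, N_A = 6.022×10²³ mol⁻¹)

Product: 11.4 μmol = 1.14×10⁻⁵ mol.
Photons that must be absorbed: 1.14×10⁻⁵ / 0.822 = 1.387×10⁻⁵ mol.
Photon energy: hc/λ = 4.929×10⁻¹⁹ J; per mole, 2.968×10⁵ J mol⁻¹.
Energy required: 1.387×10⁻⁵ × 2.968×10⁵ = 4.117 J.
Time: 4.117 J / 0.000828 W = 4970 s.

t ≈ 4970 s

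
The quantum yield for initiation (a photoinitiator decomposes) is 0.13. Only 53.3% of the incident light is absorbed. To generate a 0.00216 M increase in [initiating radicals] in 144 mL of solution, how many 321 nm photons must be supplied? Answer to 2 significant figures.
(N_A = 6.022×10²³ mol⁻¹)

Product: (0.00216 M)(0.144 L) = 3.110×10⁻⁴ mol.
Photons that must be absorbed: 3.110×10⁻⁴ / 0.13 = 0.002392 mol.
Incident photons needed: 0.002392 / 0.533 = 0.004488 mol.
Photon count: 0.004488 × 6.022×10²³ = 2.7×10²¹.

2.7×10²¹ photons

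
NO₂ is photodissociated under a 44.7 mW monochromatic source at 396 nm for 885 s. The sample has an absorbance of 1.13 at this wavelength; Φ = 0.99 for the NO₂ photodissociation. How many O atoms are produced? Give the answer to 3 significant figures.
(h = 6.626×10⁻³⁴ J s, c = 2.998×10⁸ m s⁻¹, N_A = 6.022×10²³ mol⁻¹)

Photon energy at 396 nm: hc/λ = (6.626×10⁻³⁴)(2.998×10⁸)/(396×10⁻⁹) = 5.016×10⁻¹⁹ J.
Energy delivered: (44.7 mW)(885 s) = 39.56 J.
Photons incident: 39.56 / 5.016×10⁻¹⁹ = 7.887×10¹⁹, i.e. 7.887×10¹⁹/6.022×10²³ = 1.310×10⁻⁴ mol.
Fraction absorbed: 1 − 10^(−1.13) = 0.9259.
Photons absorbed: 0.9259 × 1.310×10⁻⁴ = 1.213×10⁻⁴ mol.
Product: Φ × n_abs = 0.99 × 1.213×10⁻⁴ = 1.201×10⁻⁴ mol.
As a count: 1.201×10⁻⁴ × 6.022×10²³ = 7.23×10¹⁹.

7.23×10¹⁹ atoms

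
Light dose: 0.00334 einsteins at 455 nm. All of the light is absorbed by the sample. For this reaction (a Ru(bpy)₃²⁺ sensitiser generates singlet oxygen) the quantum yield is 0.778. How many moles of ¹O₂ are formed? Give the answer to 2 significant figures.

0.0026 mol

Product: Φ × n_abs = 0.778 × 0.00334 = 0.002599 mol.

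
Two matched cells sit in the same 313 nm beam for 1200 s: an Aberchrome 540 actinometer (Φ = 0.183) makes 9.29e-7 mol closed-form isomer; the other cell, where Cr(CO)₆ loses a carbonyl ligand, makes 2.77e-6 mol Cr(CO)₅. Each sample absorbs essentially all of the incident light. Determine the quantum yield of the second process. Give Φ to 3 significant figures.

Φ = 0.546

Photons absorbed by the actinometer: 9.29e-7 / 0.183 = 5.077e-6 mol.
Φ(unknown) = 2.77e-6 / 5.077e-6 = 0.546.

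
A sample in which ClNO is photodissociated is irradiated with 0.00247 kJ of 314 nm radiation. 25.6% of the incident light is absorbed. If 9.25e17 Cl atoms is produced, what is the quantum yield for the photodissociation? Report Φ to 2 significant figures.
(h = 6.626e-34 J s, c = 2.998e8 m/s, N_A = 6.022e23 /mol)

Φ = 0.93

Product: 9.25e17 / 6.022e23 = 1.536e-6 mol.
Photon energy at 314 nm: hc/λ = (6.626e-34)(2.998e8)/(314e-9) = 6.326e-19 J.
Incident energy: 0.00247 kJ = 2.47 J.
Photons incident: 2.47 / 6.326e-19 = 3.905e18, i.e. 3.905e18/6.022e23 = 6.485e-6 mol.
Photons absorbed: 0.256 × 6.485e-6 = 1.660e-6 mol.
Φ = 1.536e-6 mol / 1.660e-6 mol photons = 0.93.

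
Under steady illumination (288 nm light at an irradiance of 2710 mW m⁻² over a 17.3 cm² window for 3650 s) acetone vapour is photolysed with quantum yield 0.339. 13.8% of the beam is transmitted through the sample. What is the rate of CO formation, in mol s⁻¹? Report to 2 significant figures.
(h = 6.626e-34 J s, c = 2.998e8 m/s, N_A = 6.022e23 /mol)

3.3e-9 mol s⁻¹

Photon energy at 288 nm: hc/λ = (6.626e-34)(2.998e8)/(288e-9) = 6.897e-19 J.
Energy delivered: (2710 mW m⁻²)(17.3e-4 m²)(3650 s) = 17.11 J.
Photons incident: 17.11 / 6.897e-19 = 2.481e19, i.e. 2.481e19/6.022e23 = 4.120e-5 mol.
Fraction absorbed: 1 − 13.8/100 = 0.8620.
Photons absorbed: 0.8620 × 4.120e-5 = 3.551e-5 mol.
Product formed: 0.339 × 3.551e-5 = 1.204e-5 mol.
Rate: 1.204e-5 / 3650 s = 3.3e-9 mol s⁻¹.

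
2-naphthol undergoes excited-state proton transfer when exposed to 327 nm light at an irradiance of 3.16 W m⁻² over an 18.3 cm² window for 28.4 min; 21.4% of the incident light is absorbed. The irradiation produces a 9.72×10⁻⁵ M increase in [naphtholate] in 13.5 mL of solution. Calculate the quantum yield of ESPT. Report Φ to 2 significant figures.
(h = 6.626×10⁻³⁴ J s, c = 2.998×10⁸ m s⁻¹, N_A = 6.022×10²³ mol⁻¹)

Φ = 0.23

Product: (9.72×10⁻⁵ M)(0.0135 L) = 1.312×10⁻⁶ mol.
Photon energy at 327 nm: hc/λ = (6.626×10⁻³⁴)(2.998×10⁸)/(327×10⁻⁹) = 6.075×10⁻¹⁹ J.
Energy delivered: (3.16 W m⁻²)(18.3×10⁻⁴ m²)(1704 s) = 9.854 J.
Photons incident: 9.854 / 6.075×10⁻¹⁹ = 1.622×10¹⁹, i.e. 1.622×10¹⁹/6.022×10²³ = 2.693×10⁻⁵ mol.
Photons absorbed: 0.214 × 2.693×10⁻⁵ = 5.763×10⁻⁶ mol.
Φ = 1.312×10⁻⁶ mol / 5.763×10⁻⁶ mol photons = 0.23.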